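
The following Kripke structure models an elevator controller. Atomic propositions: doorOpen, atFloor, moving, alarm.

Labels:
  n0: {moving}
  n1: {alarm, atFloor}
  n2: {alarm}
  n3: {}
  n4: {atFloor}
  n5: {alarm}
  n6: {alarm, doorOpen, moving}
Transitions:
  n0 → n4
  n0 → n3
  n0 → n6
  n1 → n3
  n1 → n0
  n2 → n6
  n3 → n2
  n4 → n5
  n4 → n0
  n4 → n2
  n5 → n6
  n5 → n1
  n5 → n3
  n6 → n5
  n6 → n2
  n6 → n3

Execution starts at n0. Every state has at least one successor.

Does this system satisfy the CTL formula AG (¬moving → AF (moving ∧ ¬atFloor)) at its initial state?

States satisfying ¬moving → AF (moving ∧ ¬atFloor): {n0, n1, n2, n3, n4, n5, n6}.
States satisfying AG (¬moving → AF (moving ∧ ¬atFloor)): {n0, n1, n2, n3, n4, n5, n6}.
Every state reachable from n0 satisfies ¬moving → AF (moving ∧ ¬atFloor).
n0 ∈ Sat(AG (¬moving → AF (moving ∧ ¬atFloor))).

Yes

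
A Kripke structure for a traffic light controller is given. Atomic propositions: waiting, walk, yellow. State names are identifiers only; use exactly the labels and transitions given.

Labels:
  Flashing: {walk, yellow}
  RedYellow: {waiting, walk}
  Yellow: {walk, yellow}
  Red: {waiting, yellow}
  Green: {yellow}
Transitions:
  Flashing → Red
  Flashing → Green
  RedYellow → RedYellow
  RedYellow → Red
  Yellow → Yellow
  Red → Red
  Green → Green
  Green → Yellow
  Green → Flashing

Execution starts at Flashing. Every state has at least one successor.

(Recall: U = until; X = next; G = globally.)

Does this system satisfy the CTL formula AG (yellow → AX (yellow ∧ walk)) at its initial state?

Does not hold

States satisfying yellow → AX (yellow ∧ walk): {RedYellow, Yellow}.
States satisfying AG (yellow → AX (yellow ∧ walk)): {Yellow}.
Flashing is reachable from Flashing and violates yellow → AX (yellow ∧ walk), so AG fails at Flashing.
Flashing ∉ Sat(AG (yellow → AX (yellow ∧ walk))).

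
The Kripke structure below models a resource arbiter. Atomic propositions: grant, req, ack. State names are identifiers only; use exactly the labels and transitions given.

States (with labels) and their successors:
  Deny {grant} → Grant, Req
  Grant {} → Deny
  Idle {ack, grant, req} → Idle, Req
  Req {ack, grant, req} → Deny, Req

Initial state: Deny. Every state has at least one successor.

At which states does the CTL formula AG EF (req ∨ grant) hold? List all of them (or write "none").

{Deny, Grant, Idle, Req}

States satisfying EF (req ∨ grant): {Deny, Grant, Idle, Req}.
States satisfying AG EF (req ∨ grant): {Deny, Grant, Idle, Req}.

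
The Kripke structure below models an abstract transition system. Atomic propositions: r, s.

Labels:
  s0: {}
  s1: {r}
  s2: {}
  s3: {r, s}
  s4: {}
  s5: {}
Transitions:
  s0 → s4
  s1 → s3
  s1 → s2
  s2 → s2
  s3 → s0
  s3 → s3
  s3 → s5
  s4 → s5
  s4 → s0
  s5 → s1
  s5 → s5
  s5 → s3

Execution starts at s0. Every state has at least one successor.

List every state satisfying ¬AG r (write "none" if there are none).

States satisfying r: {s1, s3}.
States satisfying AG r: ∅.
States satisfying ¬AG r: {s0, s1, s2, s3, s4, s5}.

{s0, s1, s2, s3, s4, s5}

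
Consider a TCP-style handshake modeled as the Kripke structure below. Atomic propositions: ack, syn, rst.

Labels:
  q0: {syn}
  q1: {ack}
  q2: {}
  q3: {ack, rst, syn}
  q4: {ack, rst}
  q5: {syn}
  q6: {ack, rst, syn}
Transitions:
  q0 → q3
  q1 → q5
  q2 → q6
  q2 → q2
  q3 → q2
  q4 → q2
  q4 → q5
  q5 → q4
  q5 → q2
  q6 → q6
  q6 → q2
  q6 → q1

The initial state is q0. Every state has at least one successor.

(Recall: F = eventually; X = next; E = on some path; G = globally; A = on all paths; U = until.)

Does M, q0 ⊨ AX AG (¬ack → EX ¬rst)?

States satisfying AG (¬ack → EX ¬rst): {q1, q2, q3, q4, q5, q6}.
States satisfying AX AG (¬ack → EX ¬rst): {q0, q1, q2, q3, q4, q5, q6}.
q0 ∈ Sat(AX AG (¬ack → EX ¬rst)).

Satisfied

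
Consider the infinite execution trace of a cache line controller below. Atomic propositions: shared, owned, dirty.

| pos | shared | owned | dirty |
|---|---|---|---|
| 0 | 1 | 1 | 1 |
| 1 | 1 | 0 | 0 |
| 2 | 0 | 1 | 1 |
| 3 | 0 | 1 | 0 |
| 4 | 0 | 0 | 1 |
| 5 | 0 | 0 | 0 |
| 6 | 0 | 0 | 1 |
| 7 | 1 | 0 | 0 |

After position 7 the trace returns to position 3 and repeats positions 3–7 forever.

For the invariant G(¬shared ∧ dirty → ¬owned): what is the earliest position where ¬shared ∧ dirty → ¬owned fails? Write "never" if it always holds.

Check ¬shared ∧ dirty → ¬owned at each position in order: 0 ✓, 1 ✓.
At position 2 the labels are {dirty, owned}, so ¬shared ∧ dirty → ¬owned is false there. This is the first violation.

2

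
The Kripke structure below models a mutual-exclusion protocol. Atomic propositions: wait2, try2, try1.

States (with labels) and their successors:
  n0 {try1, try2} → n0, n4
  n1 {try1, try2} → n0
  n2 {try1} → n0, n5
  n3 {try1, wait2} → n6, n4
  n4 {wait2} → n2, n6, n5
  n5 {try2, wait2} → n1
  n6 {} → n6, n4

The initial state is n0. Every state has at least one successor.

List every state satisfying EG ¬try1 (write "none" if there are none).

States satisfying ¬try1: {n4, n5, n6}.
States satisfying EG ¬try1: {n4, n6}.

{n4, n6}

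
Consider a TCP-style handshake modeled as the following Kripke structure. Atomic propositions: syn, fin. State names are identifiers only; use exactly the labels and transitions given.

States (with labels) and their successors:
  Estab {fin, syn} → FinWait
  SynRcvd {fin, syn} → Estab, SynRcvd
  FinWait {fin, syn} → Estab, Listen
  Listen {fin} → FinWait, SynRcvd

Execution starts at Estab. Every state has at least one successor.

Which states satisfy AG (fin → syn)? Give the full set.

none

States satisfying fin → syn: {Estab, SynRcvd, FinWait}.
States satisfying AG (fin → syn): ∅.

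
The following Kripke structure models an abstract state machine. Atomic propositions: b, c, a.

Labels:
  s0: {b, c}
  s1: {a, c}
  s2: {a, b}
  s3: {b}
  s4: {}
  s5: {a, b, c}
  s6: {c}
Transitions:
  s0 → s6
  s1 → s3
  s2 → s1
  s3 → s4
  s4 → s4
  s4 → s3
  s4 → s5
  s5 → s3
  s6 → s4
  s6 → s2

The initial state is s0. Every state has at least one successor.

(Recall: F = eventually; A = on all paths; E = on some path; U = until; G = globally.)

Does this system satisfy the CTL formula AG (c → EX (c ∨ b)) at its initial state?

States satisfying c → EX (c ∨ b): {s0, s1, s2, s3, s4, s5, s6}.
States satisfying AG (c → EX (c ∨ b)): {s0, s1, s2, s3, s4, s5, s6}.
Every state reachable from s0 satisfies c → EX (c ∨ b).
s0 ∈ Sat(AG (c → EX (c ∨ b))).

Holds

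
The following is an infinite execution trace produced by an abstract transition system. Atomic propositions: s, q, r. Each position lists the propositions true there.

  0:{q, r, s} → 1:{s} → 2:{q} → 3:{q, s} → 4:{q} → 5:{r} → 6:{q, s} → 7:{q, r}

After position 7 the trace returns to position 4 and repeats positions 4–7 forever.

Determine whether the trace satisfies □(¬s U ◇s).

Satisfied

¬s U ◇s holds at every position 0..7, and those are all positions ever visited, so □(¬s U ◇s) holds.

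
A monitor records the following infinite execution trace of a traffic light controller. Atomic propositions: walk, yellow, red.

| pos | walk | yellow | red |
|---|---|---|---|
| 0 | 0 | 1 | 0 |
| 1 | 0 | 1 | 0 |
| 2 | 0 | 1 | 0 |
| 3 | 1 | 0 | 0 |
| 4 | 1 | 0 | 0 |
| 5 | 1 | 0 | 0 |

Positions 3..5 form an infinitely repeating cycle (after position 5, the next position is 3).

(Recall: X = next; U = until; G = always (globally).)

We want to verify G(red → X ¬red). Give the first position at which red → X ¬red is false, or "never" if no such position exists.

red → X ¬red holds at every position 0..5, and those are all the positions the trace ever visits, so the invariant G(red → X ¬red) is never violated.

never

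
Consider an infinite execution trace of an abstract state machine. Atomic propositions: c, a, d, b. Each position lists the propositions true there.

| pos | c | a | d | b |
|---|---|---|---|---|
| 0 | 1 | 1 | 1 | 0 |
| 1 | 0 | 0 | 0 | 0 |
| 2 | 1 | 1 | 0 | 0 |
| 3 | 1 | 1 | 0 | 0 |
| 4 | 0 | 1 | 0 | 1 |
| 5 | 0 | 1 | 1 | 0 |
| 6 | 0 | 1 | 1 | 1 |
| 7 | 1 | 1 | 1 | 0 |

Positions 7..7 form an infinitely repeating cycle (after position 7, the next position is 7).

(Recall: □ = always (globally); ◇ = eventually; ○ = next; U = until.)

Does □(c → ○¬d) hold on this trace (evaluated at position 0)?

Does not hold

c → ○¬d must hold at every position from 0 onward. It fails at position 7, so □(c → ○¬d) is false.
Positions where c holds: 0, 2, 3, 7.
Check ○¬d at each: 0→ok, 2→ok, 3→ok, 7→fails.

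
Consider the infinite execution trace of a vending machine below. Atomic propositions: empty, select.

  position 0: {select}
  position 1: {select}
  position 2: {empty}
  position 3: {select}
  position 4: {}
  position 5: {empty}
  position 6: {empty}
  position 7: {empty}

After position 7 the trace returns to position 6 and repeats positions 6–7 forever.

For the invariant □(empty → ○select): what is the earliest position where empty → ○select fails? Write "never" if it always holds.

5

Check empty → ○select at each position in order: 0 ✓, 1 ✓, 2 ✓, 3 ✓, 4 ✓.
At position 5 the labels are {empty} and the next position 6 has {empty}, so empty → ○select is false there. This is the first violation.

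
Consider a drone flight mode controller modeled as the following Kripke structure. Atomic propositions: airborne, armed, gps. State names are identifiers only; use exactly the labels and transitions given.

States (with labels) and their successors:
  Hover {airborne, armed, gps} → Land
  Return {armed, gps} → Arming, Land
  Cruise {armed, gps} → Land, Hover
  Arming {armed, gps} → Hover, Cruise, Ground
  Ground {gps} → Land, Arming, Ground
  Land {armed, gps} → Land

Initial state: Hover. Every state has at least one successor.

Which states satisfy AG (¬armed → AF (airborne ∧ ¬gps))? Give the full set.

States satisfying ¬armed → AF (airborne ∧ ¬gps): {Hover, Return, Cruise, Arming, Land}.
States satisfying AG (¬armed → AF (airborne ∧ ¬gps)): {Hover, Cruise, Land}.

{Hover, Cruise, Land}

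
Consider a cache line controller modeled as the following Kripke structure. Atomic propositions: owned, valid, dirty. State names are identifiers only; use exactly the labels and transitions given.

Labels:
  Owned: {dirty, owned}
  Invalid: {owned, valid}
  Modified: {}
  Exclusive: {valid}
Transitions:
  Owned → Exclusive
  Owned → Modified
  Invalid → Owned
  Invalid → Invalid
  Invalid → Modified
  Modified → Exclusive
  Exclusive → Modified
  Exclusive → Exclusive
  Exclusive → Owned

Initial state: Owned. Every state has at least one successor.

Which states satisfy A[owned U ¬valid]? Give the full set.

States satisfying owned: {Owned, Invalid}.
States satisfying ¬valid: {Owned, Modified}.
States satisfying A[owned U ¬valid]: {Owned, Modified}.

{Owned, Modified}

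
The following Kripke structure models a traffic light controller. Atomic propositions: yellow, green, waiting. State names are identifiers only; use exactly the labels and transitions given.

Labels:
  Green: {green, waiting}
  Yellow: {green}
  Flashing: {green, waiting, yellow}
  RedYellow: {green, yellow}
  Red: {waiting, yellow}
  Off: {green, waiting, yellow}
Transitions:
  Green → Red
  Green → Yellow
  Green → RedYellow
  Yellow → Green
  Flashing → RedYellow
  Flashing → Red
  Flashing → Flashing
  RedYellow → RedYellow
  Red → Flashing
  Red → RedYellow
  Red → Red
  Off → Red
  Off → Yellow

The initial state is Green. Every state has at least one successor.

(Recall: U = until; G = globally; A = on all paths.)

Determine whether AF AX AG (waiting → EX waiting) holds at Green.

States satisfying AX AG (waiting → EX waiting): {Green, Yellow, Flashing, RedYellow, Red, Off}.
States satisfying AF AX AG (waiting → EX waiting): {Green, Yellow, Flashing, RedYellow, Red, Off}.
Green ∈ Sat(AF AX AG (waiting → EX waiting)).

Holds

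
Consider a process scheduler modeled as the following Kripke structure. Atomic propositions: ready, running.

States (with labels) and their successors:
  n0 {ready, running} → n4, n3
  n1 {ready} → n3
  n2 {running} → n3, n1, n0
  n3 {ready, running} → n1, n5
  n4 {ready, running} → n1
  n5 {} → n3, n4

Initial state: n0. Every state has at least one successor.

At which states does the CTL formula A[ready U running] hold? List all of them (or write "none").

{n0, n1, n2, n3, n4}

States satisfying ready: {n0, n1, n3, n4}.
States satisfying running: {n0, n2, n3, n4}.
States satisfying A[ready U running]: {n0, n1, n2, n3, n4}.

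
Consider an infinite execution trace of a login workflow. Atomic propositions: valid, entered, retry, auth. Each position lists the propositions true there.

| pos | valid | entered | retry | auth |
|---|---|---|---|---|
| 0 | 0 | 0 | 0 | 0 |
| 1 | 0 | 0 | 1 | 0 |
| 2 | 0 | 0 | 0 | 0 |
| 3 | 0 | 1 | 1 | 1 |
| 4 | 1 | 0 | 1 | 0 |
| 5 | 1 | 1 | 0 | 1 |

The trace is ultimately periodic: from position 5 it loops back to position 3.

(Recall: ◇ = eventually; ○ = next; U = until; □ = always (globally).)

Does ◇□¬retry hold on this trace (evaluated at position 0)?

□¬retry is false at every position 0..5, so it never becomes true and ◇□¬retry fails.

Does not hold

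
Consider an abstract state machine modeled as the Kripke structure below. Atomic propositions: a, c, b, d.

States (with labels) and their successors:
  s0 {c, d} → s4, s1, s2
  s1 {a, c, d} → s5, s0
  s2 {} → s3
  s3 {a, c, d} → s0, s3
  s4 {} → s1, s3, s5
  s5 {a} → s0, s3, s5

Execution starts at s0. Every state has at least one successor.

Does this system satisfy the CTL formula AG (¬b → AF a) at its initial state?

Satisfied

States satisfying ¬b → AF a: {s0, s1, s2, s3, s4, s5}.
States satisfying AG (¬b → AF a): {s0, s1, s2, s3, s4, s5}.
Every state reachable from s0 satisfies ¬b → AF a.
s0 ∈ Sat(AG (¬b → AF a)).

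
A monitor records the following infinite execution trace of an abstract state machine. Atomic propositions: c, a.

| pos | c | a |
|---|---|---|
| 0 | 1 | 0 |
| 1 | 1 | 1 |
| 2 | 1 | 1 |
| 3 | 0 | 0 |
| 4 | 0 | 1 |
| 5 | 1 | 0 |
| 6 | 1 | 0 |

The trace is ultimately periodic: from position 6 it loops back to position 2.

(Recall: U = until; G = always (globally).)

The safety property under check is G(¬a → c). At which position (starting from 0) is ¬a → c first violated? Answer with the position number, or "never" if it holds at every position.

3

Check ¬a → c at each position in order: 0 ✓, 1 ✓, 2 ✓.
At position 3 the labels are {}, so ¬a → c is false there. This is the first violation.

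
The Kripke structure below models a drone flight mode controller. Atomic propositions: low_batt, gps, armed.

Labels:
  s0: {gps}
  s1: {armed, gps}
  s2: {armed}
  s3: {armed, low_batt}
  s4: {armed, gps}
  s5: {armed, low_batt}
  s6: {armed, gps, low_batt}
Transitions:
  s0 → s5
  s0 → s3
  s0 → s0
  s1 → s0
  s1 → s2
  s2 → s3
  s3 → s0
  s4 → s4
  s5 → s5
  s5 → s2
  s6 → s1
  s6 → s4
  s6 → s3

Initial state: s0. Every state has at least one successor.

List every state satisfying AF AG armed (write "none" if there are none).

{s4}

States satisfying AG armed: {s4}.
States satisfying AF AG armed: {s4}.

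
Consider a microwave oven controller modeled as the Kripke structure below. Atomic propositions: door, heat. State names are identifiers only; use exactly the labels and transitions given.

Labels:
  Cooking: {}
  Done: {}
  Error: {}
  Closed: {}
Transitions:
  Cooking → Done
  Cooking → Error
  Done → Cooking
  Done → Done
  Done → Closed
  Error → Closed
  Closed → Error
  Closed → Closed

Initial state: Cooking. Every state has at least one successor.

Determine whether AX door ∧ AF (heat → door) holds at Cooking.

No

States satisfying door: ∅.
States satisfying AX door: ∅.
States satisfying heat → door: {Cooking, Done, Error, Closed}.
States satisfying AF (heat → door): {Cooking, Done, Error, Closed}.
States satisfying AX door ∧ AF (heat → door): ∅.
Cooking ∉ Sat(AX door ∧ AF (heat → door)).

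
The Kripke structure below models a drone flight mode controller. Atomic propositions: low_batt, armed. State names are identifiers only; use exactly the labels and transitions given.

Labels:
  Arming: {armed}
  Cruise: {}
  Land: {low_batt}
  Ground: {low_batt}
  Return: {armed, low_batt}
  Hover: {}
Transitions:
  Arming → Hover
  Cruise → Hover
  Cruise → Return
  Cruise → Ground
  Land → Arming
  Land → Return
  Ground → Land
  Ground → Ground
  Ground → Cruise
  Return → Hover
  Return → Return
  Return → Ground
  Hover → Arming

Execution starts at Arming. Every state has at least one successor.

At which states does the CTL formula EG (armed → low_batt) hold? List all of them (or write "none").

{Cruise, Land, Ground, Return}

States satisfying armed → low_batt: {Cruise, Land, Ground, Return, Hover}.
States satisfying EG (armed → low_batt): {Cruise, Land, Ground, Return}.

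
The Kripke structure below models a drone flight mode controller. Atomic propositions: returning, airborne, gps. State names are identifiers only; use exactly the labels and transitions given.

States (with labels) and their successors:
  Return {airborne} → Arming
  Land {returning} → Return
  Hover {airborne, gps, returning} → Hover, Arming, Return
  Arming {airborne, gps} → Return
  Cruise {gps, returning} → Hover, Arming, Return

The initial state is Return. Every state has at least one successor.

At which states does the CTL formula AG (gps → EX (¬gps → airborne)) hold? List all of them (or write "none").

States satisfying gps → EX (¬gps → airborne): {Return, Land, Hover, Arming, Cruise}.
States satisfying AG (gps → EX (¬gps → airborne)): {Return, Land, Hover, Arming, Cruise}.

{Return, Land, Hover, Arming, Cruise}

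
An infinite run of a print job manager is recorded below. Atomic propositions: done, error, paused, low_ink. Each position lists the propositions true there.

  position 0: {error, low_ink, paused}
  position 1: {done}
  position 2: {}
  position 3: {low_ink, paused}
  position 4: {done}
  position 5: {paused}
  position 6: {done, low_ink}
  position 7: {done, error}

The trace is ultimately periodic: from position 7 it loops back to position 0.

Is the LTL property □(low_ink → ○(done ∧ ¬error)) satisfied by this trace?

low_ink → ○(done ∧ ¬error) must hold at every position from 0 onward. It fails at position 6, so □(low_ink → ○(done ∧ ¬error)) is false.
Positions where low_ink holds: 0, 3, 6.
Check ○(done ∧ ¬error) at each: 0→ok, 3→ok, 6→fails.

Violated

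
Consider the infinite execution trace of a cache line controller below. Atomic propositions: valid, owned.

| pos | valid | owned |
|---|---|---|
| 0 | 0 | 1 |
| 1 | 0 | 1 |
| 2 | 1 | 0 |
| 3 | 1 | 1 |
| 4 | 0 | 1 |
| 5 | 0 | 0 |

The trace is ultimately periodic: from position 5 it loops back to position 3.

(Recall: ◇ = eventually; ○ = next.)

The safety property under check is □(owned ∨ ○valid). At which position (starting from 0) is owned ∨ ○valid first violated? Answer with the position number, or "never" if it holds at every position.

owned ∨ ○valid holds at every position 0..5, and those are all the positions the trace ever visits, so the invariant □(owned ∨ ○valid) is never violated.

never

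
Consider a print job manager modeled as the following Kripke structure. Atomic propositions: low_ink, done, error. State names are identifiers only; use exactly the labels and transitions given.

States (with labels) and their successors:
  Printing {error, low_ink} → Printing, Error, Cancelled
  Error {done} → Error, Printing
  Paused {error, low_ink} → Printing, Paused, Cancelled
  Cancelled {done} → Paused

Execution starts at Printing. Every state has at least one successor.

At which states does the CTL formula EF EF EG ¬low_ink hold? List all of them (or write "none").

{Printing, Error, Paused, Cancelled}

States satisfying EF EG ¬low_ink: {Printing, Error, Paused, Cancelled}.
States satisfying EF EF EG ¬low_ink: {Printing, Error, Paused, Cancelled}.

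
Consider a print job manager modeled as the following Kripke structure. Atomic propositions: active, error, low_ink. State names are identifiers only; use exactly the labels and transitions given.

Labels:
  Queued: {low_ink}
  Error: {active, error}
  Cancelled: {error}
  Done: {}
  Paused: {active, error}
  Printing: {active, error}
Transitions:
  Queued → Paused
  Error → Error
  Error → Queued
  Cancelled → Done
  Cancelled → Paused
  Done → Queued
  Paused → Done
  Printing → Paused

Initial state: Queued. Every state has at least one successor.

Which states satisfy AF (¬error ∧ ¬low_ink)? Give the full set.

States satisfying ¬error ∧ ¬low_ink: {Done}.
States satisfying AF (¬error ∧ ¬low_ink): {Queued, Cancelled, Done, Paused, Printing}.

{Queued, Cancelled, Done, Paused, Printing}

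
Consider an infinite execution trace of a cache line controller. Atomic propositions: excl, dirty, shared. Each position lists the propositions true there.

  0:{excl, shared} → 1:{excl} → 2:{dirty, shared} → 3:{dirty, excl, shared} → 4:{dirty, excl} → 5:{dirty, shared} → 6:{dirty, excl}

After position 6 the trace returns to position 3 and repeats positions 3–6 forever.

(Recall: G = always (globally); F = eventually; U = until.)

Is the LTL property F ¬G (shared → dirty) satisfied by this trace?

¬G (shared → dirty) holds at position 0, which is reachable from 0, so F ¬G (shared → dirty) holds.

Satisfied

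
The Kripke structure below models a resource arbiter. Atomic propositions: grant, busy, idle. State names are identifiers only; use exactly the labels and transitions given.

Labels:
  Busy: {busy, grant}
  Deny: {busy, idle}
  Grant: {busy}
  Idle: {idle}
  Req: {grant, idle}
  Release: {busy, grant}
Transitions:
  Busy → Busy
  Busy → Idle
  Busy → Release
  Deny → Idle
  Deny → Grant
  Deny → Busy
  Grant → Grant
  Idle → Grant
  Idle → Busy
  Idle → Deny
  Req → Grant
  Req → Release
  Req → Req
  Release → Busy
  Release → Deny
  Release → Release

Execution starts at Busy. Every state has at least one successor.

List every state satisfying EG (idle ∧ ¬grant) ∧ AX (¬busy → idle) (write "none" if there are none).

States satisfying idle ∧ ¬grant: {Deny, Idle}.
States satisfying EG (idle ∧ ¬grant): {Deny, Idle}.
States satisfying ¬busy → idle: {Busy, Deny, Grant, Idle, Req, Release}.
States satisfying AX (¬busy → idle): {Busy, Deny, Grant, Idle, Req, Release}.
States satisfying EG (idle ∧ ¬grant) ∧ AX (¬busy → idle): {Deny, Idle}.

{Deny, Idle}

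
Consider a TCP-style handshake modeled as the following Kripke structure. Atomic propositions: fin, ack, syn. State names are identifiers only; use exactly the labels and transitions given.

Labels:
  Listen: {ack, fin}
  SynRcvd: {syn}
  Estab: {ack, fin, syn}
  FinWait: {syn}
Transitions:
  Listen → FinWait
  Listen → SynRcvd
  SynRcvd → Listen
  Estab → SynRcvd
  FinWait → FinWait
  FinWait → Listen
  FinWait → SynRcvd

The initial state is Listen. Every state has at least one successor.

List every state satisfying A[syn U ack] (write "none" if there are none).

States satisfying syn: {SynRcvd, Estab, FinWait}.
States satisfying ack: {Listen, Estab}.
States satisfying A[syn U ack]: {Listen, SynRcvd, Estab}.

{Listen, SynRcvd, Estab}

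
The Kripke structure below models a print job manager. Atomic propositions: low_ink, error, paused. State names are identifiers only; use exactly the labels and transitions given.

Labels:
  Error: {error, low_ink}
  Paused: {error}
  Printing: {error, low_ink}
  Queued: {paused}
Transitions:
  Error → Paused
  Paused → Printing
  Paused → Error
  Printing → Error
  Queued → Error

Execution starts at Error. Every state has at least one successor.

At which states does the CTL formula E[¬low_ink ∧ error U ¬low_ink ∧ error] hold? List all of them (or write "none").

{Paused}

States satisfying ¬low_ink ∧ error: {Paused}.
States satisfying E[¬low_ink ∧ error U ¬low_ink ∧ error]: {Paused}.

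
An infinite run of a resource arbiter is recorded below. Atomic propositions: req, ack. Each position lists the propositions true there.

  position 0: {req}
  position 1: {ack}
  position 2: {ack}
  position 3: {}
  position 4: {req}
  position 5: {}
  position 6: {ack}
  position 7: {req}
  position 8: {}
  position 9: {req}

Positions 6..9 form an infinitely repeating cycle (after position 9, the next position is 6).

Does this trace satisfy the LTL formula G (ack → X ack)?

No

ack → X ack must hold at every position from 0 onward. It fails at position 2, so G (ack → X ack) is false.
Positions where ack holds: 1, 2, 6.
Check X ack at each: 1→ok, 2→fails, 6→fails.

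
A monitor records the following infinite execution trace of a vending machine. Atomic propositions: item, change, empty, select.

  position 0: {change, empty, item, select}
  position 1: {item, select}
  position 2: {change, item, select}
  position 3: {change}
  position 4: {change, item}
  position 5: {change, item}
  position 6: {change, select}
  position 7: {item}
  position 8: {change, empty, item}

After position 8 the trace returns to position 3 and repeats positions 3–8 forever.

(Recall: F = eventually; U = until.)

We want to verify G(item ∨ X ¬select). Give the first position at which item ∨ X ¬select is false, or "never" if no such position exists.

never

item ∨ X ¬select holds at every position 0..8, and those are all the positions the trace ever visits, so the invariant G(item ∨ X ¬select) is never violated.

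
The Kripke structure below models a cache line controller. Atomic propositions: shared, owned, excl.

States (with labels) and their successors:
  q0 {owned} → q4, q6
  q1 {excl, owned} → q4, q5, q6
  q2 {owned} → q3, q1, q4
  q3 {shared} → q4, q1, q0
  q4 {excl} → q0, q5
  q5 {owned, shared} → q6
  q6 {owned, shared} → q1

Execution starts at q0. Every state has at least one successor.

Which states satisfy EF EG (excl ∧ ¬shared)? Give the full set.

none

States satisfying EG (excl ∧ ¬shared): ∅.
States satisfying EF EG (excl ∧ ¬shared): ∅.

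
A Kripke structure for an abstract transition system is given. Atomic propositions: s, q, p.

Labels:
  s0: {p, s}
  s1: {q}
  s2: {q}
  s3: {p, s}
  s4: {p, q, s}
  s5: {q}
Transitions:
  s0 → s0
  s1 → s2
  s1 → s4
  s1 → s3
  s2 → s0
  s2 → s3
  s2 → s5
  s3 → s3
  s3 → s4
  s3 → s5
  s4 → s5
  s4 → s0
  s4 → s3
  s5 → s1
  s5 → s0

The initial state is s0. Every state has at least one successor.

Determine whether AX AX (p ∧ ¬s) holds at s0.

States satisfying AX (p ∧ ¬s): ∅.
States satisfying AX AX (p ∧ ¬s): ∅.
s0 ∉ Sat(AX AX (p ∧ ¬s)).

Violated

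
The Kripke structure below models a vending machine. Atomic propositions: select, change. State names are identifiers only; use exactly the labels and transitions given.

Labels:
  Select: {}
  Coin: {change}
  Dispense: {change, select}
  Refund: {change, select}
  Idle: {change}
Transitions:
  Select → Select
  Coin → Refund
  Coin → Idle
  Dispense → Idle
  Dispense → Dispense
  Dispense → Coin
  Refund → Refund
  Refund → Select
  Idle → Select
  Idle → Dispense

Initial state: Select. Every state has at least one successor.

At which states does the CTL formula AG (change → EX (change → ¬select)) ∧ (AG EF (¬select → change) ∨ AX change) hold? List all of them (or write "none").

{Coin, Dispense}

States satisfying change → EX (change → ¬select): {Select, Coin, Dispense, Refund, Idle}.
States satisfying AG (change → EX (change → ¬select)): {Select, Coin, Dispense, Refund, Idle}.
States satisfying EF (¬select → change): {Coin, Dispense, Refund, Idle}.
States satisfying AG EF (¬select → change): ∅.
States satisfying change: {Coin, Dispense, Refund, Idle}.
States satisfying AX change: {Coin, Dispense}.
States satisfying AG EF (¬select → change) ∨ AX change: {Coin, Dispense}.
States satisfying AG (change → EX (change → ¬select)) ∧ (AG EF (¬select → change) ∨ AX change): {Coin, Dispense}.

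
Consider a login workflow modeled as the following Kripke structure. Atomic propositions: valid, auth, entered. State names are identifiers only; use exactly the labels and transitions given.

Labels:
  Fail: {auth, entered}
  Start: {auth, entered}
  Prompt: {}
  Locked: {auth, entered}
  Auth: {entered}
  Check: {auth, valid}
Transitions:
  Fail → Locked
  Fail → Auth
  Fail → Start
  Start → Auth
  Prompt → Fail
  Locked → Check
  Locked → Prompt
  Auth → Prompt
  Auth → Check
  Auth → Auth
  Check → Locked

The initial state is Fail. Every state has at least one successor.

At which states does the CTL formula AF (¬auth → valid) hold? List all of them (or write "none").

States satisfying ¬auth → valid: {Fail, Start, Locked, Check}.
States satisfying AF (¬auth → valid): {Fail, Start, Prompt, Locked, Check}.

{Fail, Start, Prompt, Locked, Check}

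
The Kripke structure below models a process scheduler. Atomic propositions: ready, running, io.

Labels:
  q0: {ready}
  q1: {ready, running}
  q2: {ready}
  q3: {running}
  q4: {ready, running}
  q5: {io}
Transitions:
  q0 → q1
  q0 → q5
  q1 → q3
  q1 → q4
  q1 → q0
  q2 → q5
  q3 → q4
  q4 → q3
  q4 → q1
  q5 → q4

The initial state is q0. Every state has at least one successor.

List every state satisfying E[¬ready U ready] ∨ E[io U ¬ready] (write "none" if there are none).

States satisfying ¬ready: {q3, q5}.
States satisfying ready: {q0, q1, q2, q4}.
States satisfying E[¬ready U ready]: {q0, q1, q2, q3, q4, q5}.
States satisfying io: {q5}.
States satisfying E[io U ¬ready]: {q3, q5}.
States satisfying E[¬ready U ready] ∨ E[io U ¬ready]: {q0, q1, q2, q3, q4, q5}.

{q0, q1, q2, q3, q4, q5}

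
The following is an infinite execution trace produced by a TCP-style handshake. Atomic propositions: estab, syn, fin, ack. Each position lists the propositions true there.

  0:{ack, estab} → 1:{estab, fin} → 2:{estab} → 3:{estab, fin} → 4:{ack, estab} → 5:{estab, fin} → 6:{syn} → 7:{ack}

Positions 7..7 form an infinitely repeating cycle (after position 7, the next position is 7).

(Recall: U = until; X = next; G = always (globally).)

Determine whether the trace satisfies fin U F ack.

Holds

Walking from position 0: F ack first holds at position 0, and fin holds at every earlier position along the way, so fin U F ack holds.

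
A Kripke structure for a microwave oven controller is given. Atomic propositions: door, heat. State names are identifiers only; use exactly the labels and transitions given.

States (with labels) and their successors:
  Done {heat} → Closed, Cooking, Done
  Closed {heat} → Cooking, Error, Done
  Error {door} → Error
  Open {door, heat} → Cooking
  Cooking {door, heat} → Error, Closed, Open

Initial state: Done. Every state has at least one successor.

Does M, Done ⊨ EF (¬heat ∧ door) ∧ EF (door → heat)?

States satisfying ¬heat ∧ door: {Error}.
States satisfying EF (¬heat ∧ door): {Done, Closed, Error, Open, Cooking}.
States satisfying door → heat: {Done, Closed, Open, Cooking}.
States satisfying EF (door → heat): {Done, Closed, Open, Cooking}.
States satisfying EF (¬heat ∧ door) ∧ EF (door → heat): {Done, Closed, Open, Cooking}.
Done ∈ Sat(EF (¬heat ∧ door) ∧ EF (door → heat)).

Holds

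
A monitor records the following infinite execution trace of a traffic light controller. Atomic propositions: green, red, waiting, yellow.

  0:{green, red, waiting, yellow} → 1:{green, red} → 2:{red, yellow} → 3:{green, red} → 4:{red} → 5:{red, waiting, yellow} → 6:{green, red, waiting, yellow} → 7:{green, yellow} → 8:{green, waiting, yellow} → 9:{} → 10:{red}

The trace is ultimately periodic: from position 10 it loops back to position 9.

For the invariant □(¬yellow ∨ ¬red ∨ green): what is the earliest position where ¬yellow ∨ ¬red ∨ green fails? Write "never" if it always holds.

Check ¬yellow ∨ ¬red ∨ green at each position in order: 0 ✓, 1 ✓.
At position 2 the labels are {red, yellow}, so ¬yellow ∨ ¬red ∨ green is false there. This is the first violation.

2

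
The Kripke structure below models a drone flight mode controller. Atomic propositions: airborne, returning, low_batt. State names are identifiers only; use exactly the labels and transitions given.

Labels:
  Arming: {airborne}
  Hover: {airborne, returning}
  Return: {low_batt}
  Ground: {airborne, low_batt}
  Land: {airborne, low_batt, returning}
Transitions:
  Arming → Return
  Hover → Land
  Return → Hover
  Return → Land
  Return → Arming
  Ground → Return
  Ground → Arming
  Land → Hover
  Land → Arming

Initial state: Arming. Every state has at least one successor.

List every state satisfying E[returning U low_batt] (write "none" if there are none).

{Hover, Return, Ground, Land}

States satisfying returning: {Hover, Land}.
States satisfying low_batt: {Return, Ground, Land}.
States satisfying E[returning U low_batt]: {Hover, Return, Ground, Land}.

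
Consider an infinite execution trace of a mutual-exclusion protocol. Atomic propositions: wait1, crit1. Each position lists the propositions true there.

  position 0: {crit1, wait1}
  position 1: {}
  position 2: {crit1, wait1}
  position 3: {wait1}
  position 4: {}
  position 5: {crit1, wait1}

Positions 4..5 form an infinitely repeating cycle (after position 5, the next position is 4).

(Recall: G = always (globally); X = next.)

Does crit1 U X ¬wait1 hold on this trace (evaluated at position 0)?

Walking from position 0: X ¬wait1 first holds at position 0, and crit1 holds at every earlier position along the way, so crit1 U X ¬wait1 holds.

Yes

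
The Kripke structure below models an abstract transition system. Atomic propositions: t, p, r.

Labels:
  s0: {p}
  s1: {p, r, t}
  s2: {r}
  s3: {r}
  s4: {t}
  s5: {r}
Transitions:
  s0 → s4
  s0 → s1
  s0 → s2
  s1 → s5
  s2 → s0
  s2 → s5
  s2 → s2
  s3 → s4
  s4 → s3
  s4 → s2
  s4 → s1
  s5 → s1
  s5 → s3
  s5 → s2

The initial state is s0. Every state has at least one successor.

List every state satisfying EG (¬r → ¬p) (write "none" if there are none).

{s1, s2, s3, s4, s5}

States satisfying ¬r → ¬p: {s1, s2, s3, s4, s5}.
States satisfying EG (¬r → ¬p): {s1, s2, s3, s4, s5}.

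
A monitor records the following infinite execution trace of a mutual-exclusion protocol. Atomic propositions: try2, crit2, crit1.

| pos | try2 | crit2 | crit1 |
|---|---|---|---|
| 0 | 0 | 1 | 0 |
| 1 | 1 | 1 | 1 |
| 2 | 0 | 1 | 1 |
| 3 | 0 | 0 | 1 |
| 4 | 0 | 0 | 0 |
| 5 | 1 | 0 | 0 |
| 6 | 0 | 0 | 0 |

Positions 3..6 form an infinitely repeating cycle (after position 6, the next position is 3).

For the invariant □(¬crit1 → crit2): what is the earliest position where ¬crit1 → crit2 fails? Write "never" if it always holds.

4

Check ¬crit1 → crit2 at each position in order: 0 ✓, 1 ✓, 2 ✓, 3 ✓.
At position 4 the labels are {}, so ¬crit1 → crit2 is false there. This is the first violation.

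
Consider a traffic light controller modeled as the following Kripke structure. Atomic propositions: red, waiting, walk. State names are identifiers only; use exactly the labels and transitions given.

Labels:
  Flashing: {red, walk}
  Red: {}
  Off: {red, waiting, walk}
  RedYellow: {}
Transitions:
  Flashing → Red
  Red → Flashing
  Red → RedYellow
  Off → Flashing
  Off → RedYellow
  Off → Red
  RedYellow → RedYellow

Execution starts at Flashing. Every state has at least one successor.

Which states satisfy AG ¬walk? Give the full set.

{RedYellow}

States satisfying ¬walk: {Red, RedYellow}.
States satisfying AG ¬walk: {RedYellow}.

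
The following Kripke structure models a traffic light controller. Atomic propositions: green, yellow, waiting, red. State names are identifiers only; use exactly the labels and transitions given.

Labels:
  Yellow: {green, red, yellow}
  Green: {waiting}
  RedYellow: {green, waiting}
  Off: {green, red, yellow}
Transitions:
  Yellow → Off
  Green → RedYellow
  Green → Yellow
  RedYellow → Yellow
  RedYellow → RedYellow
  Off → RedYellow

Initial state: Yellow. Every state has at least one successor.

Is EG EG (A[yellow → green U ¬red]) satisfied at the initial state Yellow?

Yes

States satisfying EG (A[yellow → green U ¬red]): {Yellow, Green, RedYellow, Off}.
States satisfying EG EG (A[yellow → green U ¬red]): {Yellow, Green, RedYellow, Off}.
Yellow ∈ Sat(EG EG (A[yellow → green U ¬red])).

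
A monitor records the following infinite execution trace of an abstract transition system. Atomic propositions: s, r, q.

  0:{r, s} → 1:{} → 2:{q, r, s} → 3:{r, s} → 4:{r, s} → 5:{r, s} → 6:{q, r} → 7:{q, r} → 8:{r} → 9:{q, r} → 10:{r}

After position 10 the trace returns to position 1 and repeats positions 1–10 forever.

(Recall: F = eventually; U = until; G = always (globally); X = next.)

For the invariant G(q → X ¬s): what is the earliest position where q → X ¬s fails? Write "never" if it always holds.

Check q → X ¬s at each position in order: 0 ✓, 1 ✓.
At position 2 the labels are {q, r, s} and the next position 3 has {r, s}, so q → X ¬s is false there. This is the first violation.

2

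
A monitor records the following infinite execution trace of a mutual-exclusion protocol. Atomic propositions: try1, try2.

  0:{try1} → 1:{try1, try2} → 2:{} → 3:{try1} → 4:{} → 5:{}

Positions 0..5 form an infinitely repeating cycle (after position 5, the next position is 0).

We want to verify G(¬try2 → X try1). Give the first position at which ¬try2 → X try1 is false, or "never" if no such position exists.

3

Check ¬try2 → X try1 at each position in order: 0 ✓, 1 ✓, 2 ✓.
At position 3 the labels are {try1} and the next position 4 has {}, so ¬try2 → X try1 is false there. This is the first violation.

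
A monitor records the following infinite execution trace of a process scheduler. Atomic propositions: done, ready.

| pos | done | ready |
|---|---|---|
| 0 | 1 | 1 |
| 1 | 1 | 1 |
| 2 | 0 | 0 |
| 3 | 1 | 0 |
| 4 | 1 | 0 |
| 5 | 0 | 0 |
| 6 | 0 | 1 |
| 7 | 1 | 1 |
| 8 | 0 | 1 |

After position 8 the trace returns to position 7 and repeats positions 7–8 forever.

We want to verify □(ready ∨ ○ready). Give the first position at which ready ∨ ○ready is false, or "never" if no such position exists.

Check ready ∨ ○ready at each position in order: 0 ✓, 1 ✓.
At position 2 the labels are {} and the next position 3 has {done}, so ready ∨ ○ready is false there. This is the first violation.

2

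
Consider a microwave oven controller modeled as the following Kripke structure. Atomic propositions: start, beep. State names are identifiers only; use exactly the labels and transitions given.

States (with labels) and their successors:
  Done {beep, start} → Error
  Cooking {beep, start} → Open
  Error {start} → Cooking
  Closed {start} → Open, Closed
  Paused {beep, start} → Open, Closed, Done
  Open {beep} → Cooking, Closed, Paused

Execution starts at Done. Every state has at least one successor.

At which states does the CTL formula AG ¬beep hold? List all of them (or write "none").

States satisfying ¬beep: {Error, Closed}.
States satisfying AG ¬beep: ∅.

none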